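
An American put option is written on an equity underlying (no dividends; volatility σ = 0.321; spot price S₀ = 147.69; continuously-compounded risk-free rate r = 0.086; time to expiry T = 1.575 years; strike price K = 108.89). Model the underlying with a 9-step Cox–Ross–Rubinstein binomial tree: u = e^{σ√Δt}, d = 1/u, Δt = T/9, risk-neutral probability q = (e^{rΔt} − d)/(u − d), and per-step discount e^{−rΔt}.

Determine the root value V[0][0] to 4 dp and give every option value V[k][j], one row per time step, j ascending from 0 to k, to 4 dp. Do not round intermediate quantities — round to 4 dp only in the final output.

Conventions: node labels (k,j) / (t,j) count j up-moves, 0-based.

Δt=0.17500, u=1.14372, d=0.87434, q=0.52277, disc=e^(-rΔt)=0.98506
k=9 terminal: V=max(K-S,0) → 64.7856 51.1975 33.4230 10.1724 0.0000 0.0000 0.0000 0.0000 0.0000 0.0000
k=8: j=0 S=50.4430 intr=58.4470 cont=56.8205 V=58.4470[EX]; j=1 S=65.9840 intr=42.9060 cont=41.2795 V=42.9060[EX]; j=2 S=86.3130 intr=22.5770 cont=20.9505 V=22.5770[EX]; j=3 S=112.9051 intr=0.0000 cont=4.7820 V=4.7820[hold]; j=4 S=147.6900 intr=0.0000 cont=0.0000 V=0.0000[hold]; j=5 S=193.1918 intr=0.0000 cont=0.0000 V=0.0000[hold]; j=6 S=252.7122 intr=0.0000 cont=0.0000 V=0.0000[hold]; j=7 S=330.5702 intr=0.0000 cont=0.0000 V=0.0000[hold]; j=8 S=432.4155 intr=0.0000 cont=0.0000 V=0.0000[hold]
k=7: j=0 S=57.6925 intr=51.1975 cont=49.5709 V=51.1975[EX]; j=1 S=75.4670 intr=33.4230 cont=31.7965 V=33.4230[EX]; j=2 S=98.7176 intr=10.1724 cont=13.0760 V=13.0760[hold]; j=3 S=129.1315 intr=0.0000 cont=2.2480 V=2.2480[hold]; j=4 S=168.9156 intr=0.0000 cont=0.0000 V=0.0000[hold]; j=5 S=220.9568 intr=0.0000 cont=0.0000 V=0.0000[hold]; j=6 S=289.0313 intr=0.0000 cont=0.0000 V=0.0000[hold]; j=7 S=378.0789 intr=0.0000 cont=0.0000 V=0.0000[hold]
k=6: j=0 S=65.9840 intr=42.9060 cont=41.2795 V=42.9060[EX]; j=1 S=86.3130 intr=22.5770 cont=22.4458 V=22.5770[EX]; j=2 S=112.9051 intr=0.0000 cont=7.3047 V=7.3047[hold]; j=3 S=147.6900 intr=0.0000 cont=1.0568 V=1.0568[hold]; j=4 S=193.1918 intr=0.0000 cont=0.0000 V=0.0000[hold]; j=5 S=252.7122 intr=0.0000 cont=0.0000 V=0.0000[hold]; j=6 S=330.5702 intr=0.0000 cont=0.0000 V=0.0000[hold]
k=5: j=0 S=75.4670 intr=33.4230 cont=31.7965 V=33.4230[EX]; j=1 S=98.7176 intr=10.1724 cont=14.3751 V=14.3751[hold]; j=2 S=129.1315 intr=0.0000 cont=3.9781 V=3.9781[hold]; j=3 S=168.9156 intr=0.0000 cont=0.4968 V=0.4968[hold]; j=4 S=220.9568 intr=0.0000 cont=0.0000 V=0.0000[hold]; j=5 S=289.0313 intr=0.0000 cont=0.0000 V=0.0000[hold]
k=4: j=0 S=86.3130 intr=22.5770 cont=23.1148 V=23.1148[hold]; j=1 S=112.9051 intr=0.0000 cont=8.8063 V=8.8063[hold]; j=2 S=147.6900 intr=0.0000 cont=2.1260 V=2.1260[hold]; j=3 S=193.1918 intr=0.0000 cont=0.2335 V=0.2335[hold]; j=4 S=252.7122 intr=0.0000 cont=0.0000 V=0.0000[hold]
k=3: j=0 S=98.7176 intr=10.1724 cont=15.4012 V=15.4012[hold]; j=1 S=129.1315 intr=0.0000 cont=5.2346 V=5.2346[hold]; j=2 S=168.9156 intr=0.0000 cont=1.1197 V=1.1197[hold]; j=3 S=220.9568 intr=0.0000 cont=0.1098 V=0.1098[hold]
k=2: j=0 S=112.9051 intr=0.0000 cont=9.9357 V=9.9357[hold]; j=1 S=147.6900 intr=0.0000 cont=3.0374 V=3.0374[hold]; j=2 S=193.1918 intr=0.0000 cont=0.5829 V=0.5829[hold]
k=1: j=0 S=129.1315 intr=0.0000 cont=6.2349 V=6.2349[hold]; j=1 S=168.9156 intr=0.0000 cont=1.7280 V=1.7280[hold]
k=0: j=0 S=147.6900 intr=0.0000 cont=3.8209 V=3.8209[hold]

price = 3.8209
tree:
3.8209
6.2349 1.7280
9.9357 3.0374 0.5829
15.4012 5.2346 1.1197 0.1098
23.1148 8.8063 2.1260 0.2335 0.0000
33.4230 14.3751 3.9781 0.4968 0.0000 0.0000
42.9060 22.5770 7.3047 1.0568 0.0000 0.0000 0.0000
51.1975 33.4230 13.0760 2.2480 0.0000 0.0000 0.0000 0.0000
58.4470 42.9060 22.5770 4.7820 0.0000 0.0000 0.0000 0.0000 0.0000
64.7856 51.1975 33.4230 10.1724 0.0000 0.0000 0.0000 0.0000 0.0000 0.0000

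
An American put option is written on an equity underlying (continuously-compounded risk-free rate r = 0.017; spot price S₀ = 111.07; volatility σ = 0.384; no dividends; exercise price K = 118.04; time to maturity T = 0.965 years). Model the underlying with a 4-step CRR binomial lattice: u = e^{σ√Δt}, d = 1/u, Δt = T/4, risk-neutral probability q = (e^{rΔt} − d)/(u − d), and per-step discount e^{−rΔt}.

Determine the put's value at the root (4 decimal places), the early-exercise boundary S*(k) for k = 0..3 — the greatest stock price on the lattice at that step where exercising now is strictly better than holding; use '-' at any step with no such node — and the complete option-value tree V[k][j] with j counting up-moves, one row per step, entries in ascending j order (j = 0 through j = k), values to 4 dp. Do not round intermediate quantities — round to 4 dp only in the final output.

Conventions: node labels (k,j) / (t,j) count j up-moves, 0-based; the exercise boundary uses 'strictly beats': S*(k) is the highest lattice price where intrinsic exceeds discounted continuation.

price = 20.0771
boundary = - - 76.1679 91.9781
tree:
20.0771
29.5817 9.2675
41.8721 15.6360 1.9875
54.9646 26.0619 3.7219 0.0000
65.8067 41.8721 6.9700 0.0000 0.0000

Δt=0.24125, u=1.20757, d=0.82811, q=0.46382, disc=e^(-rΔt)=0.99591
k=4 terminal: V=max(K-S,0) → 65.8067 41.8721 6.9700 0.0000 0.0000
k=3: j=0 S=63.0754 intr=54.9646 cont=54.4815 V=54.9646[EX]; j=1 S=91.9781 intr=26.0619 cont=25.5788 V=26.0619[EX]; j=2 S=134.1248 intr=0.0000 cont=3.7219 V=3.7219[hold]; j=3 S=195.5842 intr=0.0000 cont=0.0000 V=0.0000[hold]  S*(3)=91.9781
k=2: j=0 S=76.1679 intr=41.8721 cont=41.3890 V=41.8721[EX]; j=1 S=111.0700 intr=6.9700 cont=15.6360 V=15.6360[hold]; j=2 S=161.9651 intr=0.0000 cont=1.9875 V=1.9875[hold]  S*(2)=76.1679
k=1: j=0 S=91.9781 intr=26.0619 cont=29.5817 V=29.5817[hold]; j=1 S=134.1248 intr=0.0000 cont=9.2675 V=9.2675[hold]  S*(1)=-
k=0: j=0 S=111.0700 intr=6.9700 cont=20.0771 V=20.0771[hold]  S*(0)=-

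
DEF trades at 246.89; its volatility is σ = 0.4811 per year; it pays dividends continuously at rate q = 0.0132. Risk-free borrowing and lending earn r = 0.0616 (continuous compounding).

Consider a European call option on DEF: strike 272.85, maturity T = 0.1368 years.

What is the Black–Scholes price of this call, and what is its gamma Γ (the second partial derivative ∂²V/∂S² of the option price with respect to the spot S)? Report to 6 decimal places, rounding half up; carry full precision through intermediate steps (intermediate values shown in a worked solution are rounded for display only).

σ√T = 0.4811·√0.1368 = 0.177942
d₁ = (ln(S/K) + (r−q+σ²/2)T) / (σ√T) = (ln(246.89/272.85) + (0.0616−0.0132+0.4811²/2)·0.1368) / 0.177942 = (-0.099979 + 0.022453) / 0.177942 = -0.435684
d₂ = d₁ − σ√T = -0.435684 − 0.177942 = -0.613626
e^{−rT} = 0.991609
e^{−qT} = 0.998196
N(d₁) = 0.331533,  N(d₂) = 0.269731
Call price V = S·e^{−qT}·N(d₁) − K·e^{−rT}·N(d₂) = 81.704494 − 72.978575 = 8.725919
φ(d₁) = (1/√(2π))·e^{−d₁²/2} = 0.362820
Γ = e^{−qT}·φ(d₁) / (S·σ·√T) = 0.008244

price = 8.725919
Γ = 0.008244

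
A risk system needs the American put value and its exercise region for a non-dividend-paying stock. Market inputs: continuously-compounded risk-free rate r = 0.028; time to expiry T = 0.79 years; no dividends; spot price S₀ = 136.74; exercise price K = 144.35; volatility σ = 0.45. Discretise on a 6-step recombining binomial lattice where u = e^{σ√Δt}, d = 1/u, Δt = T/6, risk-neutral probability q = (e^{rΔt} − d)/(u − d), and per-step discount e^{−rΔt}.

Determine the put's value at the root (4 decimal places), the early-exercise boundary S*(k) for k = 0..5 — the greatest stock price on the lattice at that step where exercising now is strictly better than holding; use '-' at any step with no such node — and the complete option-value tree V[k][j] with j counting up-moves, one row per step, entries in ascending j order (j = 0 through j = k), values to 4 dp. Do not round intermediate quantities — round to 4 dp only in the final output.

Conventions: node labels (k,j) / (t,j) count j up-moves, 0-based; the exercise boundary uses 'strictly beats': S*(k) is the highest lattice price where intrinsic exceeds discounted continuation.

Δt=0.13167, u=1.17737, d=0.84935, q=0.47053, disc=e^(-rΔt)=0.99632
k=6 terminal: V=max(K-S,0) → 93.0156 73.1897 45.7069 7.6100 0.0000 0.0000 0.0000
k=5: j=0 S=60.4398 intr=83.9102 cont=83.3790 V=83.9102[EX]; j=1 S=83.7823 intr=60.5677 cont=60.0365 V=60.5677[EX]; j=2 S=116.1398 intr=28.2102 cont=27.6790 V=28.2102[EX]; j=3 S=160.9941 intr=0.0000 cont=4.0145 V=4.0145[hold]; j=4 S=223.1716 intr=0.0000 cont=0.0000 V=0.0000[hold]; j=5 S=309.3626 intr=0.0000 cont=0.0000 V=0.0000[hold]  S*(5)=116.1398
k=4: j=0 S=71.1603 intr=73.1897 cont=72.6585 V=73.1897[EX]; j=1 S=98.6431 intr=45.7069 cont=45.1757 V=45.7069[EX]; j=2 S=136.7400 intr=7.6100 cont=16.7635 V=16.7635[hold]; j=3 S=189.5503 intr=0.0000 cont=2.1177 V=2.1177[hold]; j=4 S=262.7564 intr=0.0000 cont=0.0000 V=0.0000[hold]  S*(4)=98.6431
k=3: j=0 S=83.7823 intr=60.5677 cont=60.0365 V=60.5677[EX]; j=1 S=116.1398 intr=28.2102 cont=31.9701 V=31.9701[hold]; j=2 S=160.9941 intr=0.0000 cont=9.8359 V=9.8359[hold]; j=3 S=223.1716 intr=0.0000 cont=1.1171 V=1.1171[hold]  S*(3)=83.7823
k=2: j=0 S=98.6431 intr=45.7069 cont=46.9384 V=46.9384[hold]; j=1 S=136.7400 intr=7.6100 cont=21.4760 V=21.4760[hold]; j=2 S=189.5503 intr=0.0000 cont=5.7124 V=5.7124[hold]  S*(2)=-
k=1: j=0 S=116.1398 intr=28.2102 cont=34.8290 V=34.8290[hold]; j=1 S=160.9941 intr=0.0000 cont=14.0070 V=14.0070[hold]  S*(1)=-
k=0: j=0 S=136.7400 intr=7.6100 cont=24.9395 V=24.9395[hold]  S*(0)=-

price = 24.9395
boundary = - - - 83.7823 98.6431 116.1398
tree:
24.9395
34.8290 14.0070
46.9384 21.4760 5.7124
60.5677 31.9701 9.8359 1.1171
73.1897 45.7069 16.7635 2.1177 0.0000
83.9102 60.5677 28.2102 4.0145 0.0000 0.0000
93.0156 73.1897 45.7069 7.6100 0.0000 0.0000 0.0000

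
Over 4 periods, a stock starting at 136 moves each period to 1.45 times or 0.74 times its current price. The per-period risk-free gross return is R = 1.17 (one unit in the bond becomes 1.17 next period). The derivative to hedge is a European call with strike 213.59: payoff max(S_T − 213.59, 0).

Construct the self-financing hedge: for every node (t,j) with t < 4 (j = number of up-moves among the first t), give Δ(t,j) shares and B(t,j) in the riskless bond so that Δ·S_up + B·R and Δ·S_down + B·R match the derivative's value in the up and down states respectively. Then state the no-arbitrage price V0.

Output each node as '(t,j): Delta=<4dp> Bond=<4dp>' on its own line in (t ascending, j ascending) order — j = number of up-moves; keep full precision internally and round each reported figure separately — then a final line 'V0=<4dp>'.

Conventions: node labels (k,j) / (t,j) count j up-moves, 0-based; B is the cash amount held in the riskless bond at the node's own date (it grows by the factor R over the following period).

(0,0): Delta=0.6844 Bond=-47.8210
(1,0): Delta=0.3496 Bond=-22.2516
(1,1): Delta=0.7957 Bond=-77.8940
(2,0): Delta=0.0000 Bond=0.0000
(2,1): Delta=0.4658 Bond=-42.9871
(2,2): Delta=0.9053 Bond=-122.4889
(3,0): Delta=0.0000 Bond=0.0000
(3,1): Delta=0.0000 Bond=0.0000
(3,2): Delta=0.6205 Bond=-83.0450
(3,3): Delta=1.0000 Bond=-182.5556
V0=45.2609

Arbitrage-free pricing uses the up-move probability p* = (R−d)/(u−d) = 0.6056, discounting each step at R = 1.17.
Terminal payoffs: V(4,0)=0.0000, V(4,1)=0.0000, V(4,2)=0.0000, V(4,3)=93.2236, V(4,4)=387.5988
(3,0): S=55.1105. Δ = (V_up−V_dn)/(S_up−S_dn) = (0.0000−0.0000)/(79.9102−40.7817) = 0.0000. V = [p*·0.0000 + (1−p*)·0.0000]/1.17 = 0.0000. B = V − Δ·S = 0.0000.
(3,1): S=107.9867. Δ = (V_up−V_dn)/(S_up−S_dn) = (0.0000−0.0000)/(156.5807−79.9102) = 0.0000. V = [p*·0.0000 + (1−p*)·0.0000]/1.17 = 0.0000. B = V − Δ·S = 0.0000.
(3,2): S=211.5956. Δ = (V_up−V_dn)/(S_up−S_dn) = (93.2236−0.0000)/(306.8136−156.5807) = 0.6205. V = [p*·93.2236 + (1−p*)·0.0000]/1.17 = 48.2559. B = V − Δ·S = -83.0450.
(3,3): S=414.6130. Δ = (V_up−V_dn)/(S_up−S_dn) = (387.5988−93.2236)/(601.1889−306.8136) = 1.0000. V = [p*·387.5988 + (1−p*)·93.2236]/1.17 = 232.0574. B = V − Δ·S = -182.5556.
(2,0): S=74.4736. Δ = (V_up−V_dn)/(S_up−S_dn) = (0.0000−0.0000)/(107.9867−55.1105) = 0.0000. V = [p*·0.0000 + (1−p*)·0.0000]/1.17 = 0.0000. B = V − Δ·S = 0.0000.
(2,1): S=145.9280. Δ = (V_up−V_dn)/(S_up−S_dn) = (48.2559−0.0000)/(211.5956−107.9867) = 0.4658. V = [p*·48.2559 + (1−p*)·0.0000]/1.17 = 24.9790. B = V − Δ·S = -42.9871.
(2,2): S=285.9400. Δ = (V_up−V_dn)/(S_up−S_dn) = (232.0574−48.2559)/(414.6130−211.5956) = 0.9053. V = [p*·232.0574 + (1−p*)·48.2559]/1.17 = 136.3866. B = V − Δ·S = -122.4889.
(1,0): S=100.6400. Δ = (V_up−V_dn)/(S_up−S_dn) = (24.9790−0.0000)/(145.9280−74.4736) = 0.3496. V = [p*·24.9790 + (1−p*)·0.0000]/1.17 = 12.9300. B = V − Δ·S = -22.2516.
(1,1): S=197.2000. Δ = (V_up−V_dn)/(S_up−S_dn) = (136.3866−24.9790)/(285.9400−145.9280) = 0.7957. V = [p*·136.3866 + (1−p*)·24.9790]/1.17 = 79.0181. B = V − Δ·S = -77.8940.
(0,0): S=136.0000. Δ = (V_up−V_dn)/(S_up−S_dn) = (79.0181−12.9300)/(197.2000−100.6400) = 0.6844. V = [p*·79.0181 + (1−p*)·12.9300]/1.17 = 45.2609. B = V − Δ·S = -47.8210.
Sanity check at the root: Δ(0,0)·S0 + B(0,0) reproduces V0 = 45.2609.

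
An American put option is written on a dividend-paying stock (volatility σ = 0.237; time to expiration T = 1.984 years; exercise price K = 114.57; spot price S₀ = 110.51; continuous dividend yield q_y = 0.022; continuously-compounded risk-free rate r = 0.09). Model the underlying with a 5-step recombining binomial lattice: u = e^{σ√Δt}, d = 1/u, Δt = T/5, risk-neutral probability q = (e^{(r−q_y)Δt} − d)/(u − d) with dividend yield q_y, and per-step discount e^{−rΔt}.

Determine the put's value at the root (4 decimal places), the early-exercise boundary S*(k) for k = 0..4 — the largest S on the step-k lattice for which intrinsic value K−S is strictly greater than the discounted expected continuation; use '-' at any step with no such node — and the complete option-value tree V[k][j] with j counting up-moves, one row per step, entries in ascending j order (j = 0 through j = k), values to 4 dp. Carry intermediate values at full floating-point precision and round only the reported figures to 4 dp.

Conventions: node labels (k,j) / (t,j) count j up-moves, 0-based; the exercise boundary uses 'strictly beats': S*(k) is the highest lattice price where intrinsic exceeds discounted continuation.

price = 11.1979
boundary = - - 81.9840 95.1843 81.9840
tree:
11.1979
19.5090 5.2421
32.5860 10.2618 1.5450
43.9557 19.3857 3.5902 0.0000
53.7486 32.5860 8.3426 0.0000 0.0000
62.1834 43.9557 19.3857 0.0000 0.0000 0.0000

params: Δt=0.39680 u=1.16101 d=0.86132 q=0.55401 e^(-rΔt)=0.96492
t_5 payoffs: 62.1834 43.9557 19.3857 0.0000 0.0000 0.0000
t_4: node(4,0) S=60.8214 payoff=53.7486 vs cont=50.2579 → 53.7486 [stop]  node(4,1) S=81.9840 payoff=32.5860 vs cont=29.2793 → 32.5860 [stop]  node(4,2) S=110.5100 payoff=4.0600 vs cont=8.3426 → 8.3426 [wait]  node(4,3) S=148.9616 payoff=0.0000 vs cont=0.0000 → 0.0000 [wait]  node(4,4) S=200.7922 payoff=0.0000 vs cont=0.0000 → 0.0000 [wait]  ⇒ S*(4)=81.9840
t_3: node(3,0) S=70.6143 payoff=43.9557 vs cont=40.5501 → 43.9557 [stop]  node(3,1) S=95.1843 payoff=19.3857 vs cont=18.4830 → 19.3857 [stop]  node(3,2) S=128.3033 payoff=0.0000 vs cont=3.5902 → 3.5902 [wait]  node(3,3) S=172.9460 payoff=0.0000 vs cont=0.0000 → 0.0000 [wait]  ⇒ S*(3)=95.1843
t_2: node(2,0) S=81.9840 payoff=32.5860 vs cont=29.2793 → 32.5860 [stop]  node(2,1) S=110.5100 payoff=4.0600 vs cont=10.2618 → 10.2618 [wait]  node(2,2) S=148.9616 payoff=0.0000 vs cont=1.5450 → 1.5450 [wait]  ⇒ S*(2)=81.9840
t_1: node(1,0) S=95.1843 payoff=19.3857 vs cont=19.5090 → 19.5090 [wait]  node(1,1) S=128.3033 payoff=0.0000 vs cont=5.2421 → 5.2421 [wait]  ⇒ S*(1)=-
t_0: node(0,0) S=110.5100 payoff=4.0600 vs cont=11.1979 → 11.1979 [wait]  ⇒ S*(0)=-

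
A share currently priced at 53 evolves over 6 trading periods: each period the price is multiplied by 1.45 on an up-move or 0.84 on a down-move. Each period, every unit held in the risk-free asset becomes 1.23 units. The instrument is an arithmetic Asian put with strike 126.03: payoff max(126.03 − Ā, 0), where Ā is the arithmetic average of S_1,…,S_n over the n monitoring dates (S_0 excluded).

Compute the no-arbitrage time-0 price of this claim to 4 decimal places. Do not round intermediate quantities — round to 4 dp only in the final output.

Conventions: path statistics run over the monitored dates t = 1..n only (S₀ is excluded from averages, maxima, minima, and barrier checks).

price = 7.6690

Risk-neutral up-probability p* = (R−d)/(u−d) = (1.23−0.84)/(1.45−0.84) = 0.6393; the claim prices as the p*-weighted sum of path payoffs discounted by R^6.
Enumerate all 2^6 = 64 price paths (U = up ×1.45, D = down ×0.84); each path with k up-moves has probability p*^k·(1−p*)^(6−k).
DDDDDD: Ā=30.0836, payoff=95.9464, prob=0.002201
UDDDDD: Ā=51.9299, payoff=74.1001, prob=0.003901
DUDDDD: Ā=46.5416, payoff=79.4884, prob=0.003901
UUDDDD: Ā=80.3397, payoff=45.6903, prob=0.006916
DDUDDD: Ā=42.0154, payoff=84.0146, prob=0.003901
UDUDDD: Ā=72.5266, payoff=53.5034, prob=0.006916
DUUDDD: Ā=67.1383, payoff=58.8917, prob=0.006916
UUUDDD: Ā=115.8934, payoff=10.1366, prob=0.012260
DDDUDD: Ā=38.2134, payoff=87.8166, prob=0.003901
UDDUDD: Ā=65.9636, payoff=60.0664, prob=0.006916
DUDUDD: Ā=60.5753, payoff=65.4547, prob=0.006916
UUDUDD: Ā=104.5645, payoff=21.4655, prob=0.012260
DDUUDD: Ā=56.0491, payoff=69.9809, prob=0.006916
UDUUDD: Ā=96.7514, payoff=29.2786, prob=0.012260
DUUUDD: Ā=91.3631, payoff=34.6669, prob=0.012260
UUUUDD: Ā=157.7100, payoff=0.0000, prob=0.021733
DDDDUD: Ā=35.0197, payoff=91.0103, prob=0.003901
UDDDUD: Ā=60.4507, payoff=65.5793, prob=0.006916
DUDDUD: Ā=55.0624, payoff=70.9676, prob=0.006916
UUDDUD: Ā=95.0481, payoff=30.9819, prob=0.012260
DDUDUD: Ā=50.5362, payoff=75.4938, prob=0.006916
UDUDUD: Ā=87.2350, payoff=38.7950, prob=0.012260
DUUDUD: Ā=81.8467, payoff=44.1833, prob=0.012260
UUUDUD: Ā=141.2830, payoff=0.0000, prob=0.021733
DDDUUD: Ā=46.7342, payoff=79.2958, prob=0.006916
UDDUUD: Ā=80.6721, payoff=45.3579, prob=0.012260
DUDUUD: Ā=75.2837, payoff=50.7463, prob=0.012260
UUDUUD: Ā=129.9541, payoff=0.0000, prob=0.021733
DDUUUD: Ā=70.7575, payoff=55.2725, prob=0.012260
UDUUUD: Ā=122.1410, payoff=3.8890, prob=0.021733
DUUUUD: Ā=116.7526, payoff=9.2774, prob=0.021733
UUUUUD: Ā=201.5373, payoff=0.0000, prob=0.038527
DDDDDU: Ā=32.3370, payoff=93.6930, prob=0.003901
UDDDDU: Ā=55.8199, payoff=70.2101, prob=0.006916
DUDDDU: Ā=50.4315, payoff=75.5985, prob=0.006916
UUDDDU: Ā=87.0544, payoff=38.9756, prob=0.012260
DDUDDU: Ā=45.9053, payoff=80.1247, prob=0.006916
UDUDDU: Ā=79.2413, payoff=46.7887, prob=0.012260
DUUDDU: Ā=73.8530, payoff=52.1770, prob=0.012260
UUUDDU: Ā=127.4843, payoff=0.0000, prob=0.021733
DDDUDU: Ā=42.1033, payoff=83.9267, prob=0.006916
UDDUDU: Ā=72.6783, payoff=53.3517, prob=0.012260
DUDUDU: Ā=67.2900, payoff=58.7400, prob=0.012260
UUDUDU: Ā=116.1554, payoff=9.8746, prob=0.021733
DDUUDU: Ā=62.7638, payoff=63.2662, prob=0.012260
UDUUDU: Ā=108.3423, payoff=17.6877, prob=0.021733
DUUUDU: Ā=102.9539, payoff=23.0761, prob=0.021733
UUUUDU: Ā=177.7181, payoff=0.0000, prob=0.038527
DDDDUU: Ā=38.9096, payoff=87.1204, prob=0.006916
UDDDUU: Ā=67.1654, payoff=58.8646, prob=0.012260
DUDDUU: Ā=61.7771, payoff=64.2529, prob=0.012260
UUDDUU: Ā=106.6390, payoff=19.3910, prob=0.021733
DDUDUU: Ā=57.2509, payoff=68.7791, prob=0.012260
UDUDUU: Ā=98.8259, payoff=27.2041, prob=0.021733
DUUDUU: Ā=93.4376, payoff=32.5924, prob=0.021733
UUUDUU: Ā=161.2911, payoff=0.0000, prob=0.038527
DDDUUU: Ā=53.4489, payoff=72.5811, prob=0.012260
UDDUUU: Ā=92.2630, payoff=33.7670, prob=0.021733
DUDUUU: Ā=86.8746, payoff=39.1554, prob=0.021733
UUDUUU: Ā=149.9621, payoff=0.0000, prob=0.038527
DDUUUU: Ā=82.3484, payoff=43.6816, prob=0.021733
UDUUUU: Ā=142.1491, payoff=0.0000, prob=0.038527
DUUUUU: Ā=136.7607, payoff=0.0000, prob=0.038527
UUUUUU: Ā=236.0751, payoff=0.0000, prob=0.068298
Price = Σ prob·payoff / R^6 = 26.556476 / 3.462826 = 7.6690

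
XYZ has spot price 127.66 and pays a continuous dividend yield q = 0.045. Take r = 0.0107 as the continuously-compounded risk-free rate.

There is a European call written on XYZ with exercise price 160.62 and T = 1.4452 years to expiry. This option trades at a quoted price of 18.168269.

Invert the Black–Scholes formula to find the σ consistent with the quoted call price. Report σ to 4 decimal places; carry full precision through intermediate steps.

sigma = 0.5225

At σ = 0.5225 the Black–Scholes value reproduces the quote:
σ√T = 0.5225·√1.4452 = 0.628131
d₁ = (ln(S/K) + (r−q+σ²/2)T) / (σ√T) = (ln(127.66/160.62) + (0.0107−0.045+0.5225²/2)·1.4452) / 0.628131 = (-0.229671 + 0.147704) / 0.628131 = -0.130493
d₂ = d₁ − σ√T = -0.130493 − 0.628131 = -0.758624
e^{−rT} = 0.984655
e^{−qT} = 0.937036
N(d₁) = 0.448088,  N(d₂) = 0.224039
V = S·e^{−qT}·N(d₁) − K·e^{−rT}·N(d₂) = 53.601177 − 35.432908 = 18.168269 (the observed quote) — the price is monotone increasing in volatility, hence this σ is the only solution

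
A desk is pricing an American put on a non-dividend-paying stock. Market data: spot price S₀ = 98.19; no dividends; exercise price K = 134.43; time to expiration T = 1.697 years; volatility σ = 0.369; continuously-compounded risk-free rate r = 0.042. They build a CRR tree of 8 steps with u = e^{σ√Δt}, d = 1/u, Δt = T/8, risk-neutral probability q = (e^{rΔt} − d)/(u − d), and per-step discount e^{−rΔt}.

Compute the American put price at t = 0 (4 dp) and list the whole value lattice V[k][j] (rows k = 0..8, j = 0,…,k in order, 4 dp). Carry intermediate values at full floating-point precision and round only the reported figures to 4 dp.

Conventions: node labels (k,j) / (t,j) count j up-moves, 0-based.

Δt=0.21213  u=1.18525  d=0.84371  q=0.48382  discount=0.99113
step 8 (expiry): payoffs max(K−S,0) = 109.2185 99.0127 84.6754 64.5343 36.2400 0.0000 0.0000 0.0000 0.0000
k=7: (k=7,j=0): S=29.8819, K−S=104.5481, hold=103.3558 ⇒ V=104.5481 exercise | (k=7,j=1): S=41.9783, K−S=92.4517, hold=91.2594 ⇒ V=92.4517 exercise | (k=7,j=2): S=58.9714, K−S=75.4586, hold=74.2662 ⇒ V=75.4586 exercise | (k=7,j=3): S=82.8436, K−S=51.5864, hold=50.3941 ⇒ V=51.5864 exercise | (k=7,j=4): S=116.3793, K−S=18.0507, hold=18.5406 ⇒ V=18.5406 continue | (k=7,j=5): S=163.4906, K−S=0.0000, hold=0.0000 ⇒ V=0.0000 continue | (k=7,j=6): S=229.6730, K−S=0.0000, hold=0.0000 ⇒ V=0.0000 continue | (k=7,j=7): S=322.6466, K−S=0.0000, hold=0.0000 ⇒ V=0.0000 continue
k=6: (k=6,j=0): S=35.4173, K−S=99.0127, hold=97.8203 ⇒ V=99.0127 exercise | (k=6,j=1): S=49.7546, K−S=84.6754, hold=83.4831 ⇒ V=84.6754 exercise | (k=6,j=2): S=69.8957, K−S=64.5343, hold=63.3420 ⇒ V=64.5343 exercise | (k=6,j=3): S=98.1900, K−S=36.2400, hold=35.2826 ⇒ V=36.2400 exercise | (k=6,j=4): S=137.9381, K−S=0.0000, hold=9.4855 ⇒ V=9.4855 continue | (k=6,j=5): S=193.7766, K−S=0.0000, hold=0.0000 ⇒ V=0.0000 continue | (k=6,j=6): S=272.2190, K−S=0.0000, hold=0.0000 ⇒ V=0.0000 continue
k=5: (k=5,j=0): S=41.9783, K−S=92.4517, hold=91.2594 ⇒ V=92.4517 exercise | (k=5,j=1): S=58.9714, K−S=75.4586, hold=74.2662 ⇒ V=75.4586 exercise | (k=5,j=2): S=82.8436, K−S=51.5864, hold=50.3941 ⇒ V=51.5864 exercise | (k=5,j=3): S=116.3793, K−S=18.0507, hold=23.0891 ⇒ V=23.0891 continue | (k=5,j=4): S=163.4906, K−S=0.0000, hold=4.8528 ⇒ V=4.8528 continue | (k=5,j=5): S=229.6730, K−S=0.0000, hold=0.0000 ⇒ V=0.0000 continue
k=4: (k=4,j=0): S=49.7546, K−S=84.6754, hold=83.4831 ⇒ V=84.6754 exercise | (k=4,j=1): S=69.8957, K−S=64.5343, hold=63.3420 ⇒ V=64.5343 exercise | (k=4,j=2): S=98.1900, K−S=36.2400, hold=37.4637 ⇒ V=37.4637 continue | (k=4,j=3): S=137.9381, K−S=0.0000, hold=14.1395 ⇒ V=14.1395 continue | (k=4,j=4): S=193.7766, K−S=0.0000, hold=2.4827 ⇒ V=2.4827 continue
k=3: (k=3,j=0): S=58.9714, K−S=75.4586, hold=74.2662 ⇒ V=75.4586 exercise | (k=3,j=1): S=82.8436, K−S=51.5864, hold=50.9809 ⇒ V=51.5864 exercise | (k=3,j=2): S=116.3793, K−S=18.0507, hold=25.9469 ⇒ V=25.9469 continue | (k=3,j=3): S=163.4906, K−S=0.0000, hold=8.4244 ⇒ V=8.4244 continue
k=2: (k=2,j=0): S=69.8957, K−S=64.5343, hold=63.3420 ⇒ V=64.5343 exercise | (k=2,j=1): S=98.1900, K−S=36.2400, hold=38.8341 ⇒ V=38.8341 continue | (k=2,j=2): S=137.9381, K−S=0.0000, hold=17.3143 ⇒ V=17.3143 continue
k=1: (k=1,j=0): S=82.8436, K−S=51.5864, hold=51.6380 ⇒ V=51.6380 continue | (k=1,j=1): S=116.3793, K−S=18.0507, hold=28.1703 ⇒ V=28.1703 continue
k=0: (k=0,j=0): S=98.1900, K−S=36.2400, hold=39.9267 ⇒ V=39.9267 continue

price = 39.9267
tree:
39.9267
51.6380 28.1703
64.5343 38.8341 17.3143
75.4586 51.5864 25.9469 8.4244
84.6754 64.5343 37.4637 14.1395 2.4827
92.4517 75.4586 51.5864 23.0891 4.8528 0.0000
99.0127 84.6754 64.5343 36.2400 9.4855 0.0000 0.0000
104.5481 92.4517 75.4586 51.5864 18.5406 0.0000 0.0000 0.0000
109.2185 99.0127 84.6754 64.5343 36.2400 0.0000 0.0000 0.0000 0.0000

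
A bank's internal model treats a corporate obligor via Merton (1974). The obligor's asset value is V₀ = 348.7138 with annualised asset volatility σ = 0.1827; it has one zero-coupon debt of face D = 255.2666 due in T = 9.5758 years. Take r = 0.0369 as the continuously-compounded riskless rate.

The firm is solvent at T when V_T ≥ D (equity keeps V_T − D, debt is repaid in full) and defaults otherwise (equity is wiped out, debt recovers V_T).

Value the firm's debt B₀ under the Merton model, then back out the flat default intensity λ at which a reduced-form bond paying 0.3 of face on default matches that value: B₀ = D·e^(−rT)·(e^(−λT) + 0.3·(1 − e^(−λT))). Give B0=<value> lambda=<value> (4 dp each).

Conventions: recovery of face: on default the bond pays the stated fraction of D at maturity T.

B0=171.1851 lambda=0.0070

With assets at 348.7138 and a single debt payment of 255.2666 at 9.5758 years:
d₁ = [ln(V₀/D) + (r + σ²/2)T] / (σ√T)
   = [ln(348.7138/255.2666) + (0.0369 + 0.5·0.1827²)·9.5758] / (0.1827·√9.5758)
   = [0.311943 + 0.513164] / 0.565361 = 1.459433
d₂ = d₁ − σ√T = 1.459433 − 0.565361 = 0.894071
N(d₁) = 0.927777,  N(d₂) = 0.814358,  e^(−rT) = 0.702333
E₀ = V₀·N(d₁) − D·e^(−rT)·N(d₂)
   = 348.7138·0.927777 − 255.2666·0.702333·0.814358 = 177.528659
B₀ = V₀ − E₀ = 348.7138 − 177.528659 = 171.185141
e^(−λT) = (B₀·e^(rT)/D − 0.3)/(1 − 0.3) = (171.1851·1.423825/255.2666 − 0.3)/0.7 = 0.93547951
λ = −ln(0.93547951)/9.5758 = 0.006965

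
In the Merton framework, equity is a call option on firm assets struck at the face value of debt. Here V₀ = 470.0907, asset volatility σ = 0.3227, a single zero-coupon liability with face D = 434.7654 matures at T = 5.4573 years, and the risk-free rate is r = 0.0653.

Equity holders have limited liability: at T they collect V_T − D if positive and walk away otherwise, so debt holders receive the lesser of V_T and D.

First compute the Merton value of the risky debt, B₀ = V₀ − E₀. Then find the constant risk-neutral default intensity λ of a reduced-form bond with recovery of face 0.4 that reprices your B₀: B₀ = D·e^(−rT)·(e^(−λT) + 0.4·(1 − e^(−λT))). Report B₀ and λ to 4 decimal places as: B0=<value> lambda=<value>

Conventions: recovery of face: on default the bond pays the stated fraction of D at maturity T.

B0=256.2970 lambda=0.0560

Equity is a call on the firm's assets struck at D = 434.7654:
d₁ = [ln(V₀/D) + (r + σ²/2)T] / (σ√T)
   = [ln(470.0907/434.7654) + (0.0653 + 0.5·0.3227²)·5.4573] / (0.3227·√5.4573)
   = [0.078119 + 0.640510] / 0.753855 = 0.953273
d₂ = d₁ − σ√T = 0.953273 − 0.753855 = 0.199418
N(d₁) = 0.829774,  N(d₂) = 0.579032,  e^(−rT) = 0.700219
E₀ = V₀·N(d₁) − D·e^(−rT)·N(d₂)
   = 470.0907·0.829774 − 434.7654·0.700219·0.579032 = 213.793709
B₀ = V₀ − E₀ = 470.0907 − 213.793709 = 256.296991
e^(−λT) = (B₀·e^(rT)/D − 0.4)/(1 − 0.4) = (256.2970·1.428124/434.7654 − 0.4)/0.6 = 0.73648047
λ = −ln(0.73648047)/5.4573 = 0.056048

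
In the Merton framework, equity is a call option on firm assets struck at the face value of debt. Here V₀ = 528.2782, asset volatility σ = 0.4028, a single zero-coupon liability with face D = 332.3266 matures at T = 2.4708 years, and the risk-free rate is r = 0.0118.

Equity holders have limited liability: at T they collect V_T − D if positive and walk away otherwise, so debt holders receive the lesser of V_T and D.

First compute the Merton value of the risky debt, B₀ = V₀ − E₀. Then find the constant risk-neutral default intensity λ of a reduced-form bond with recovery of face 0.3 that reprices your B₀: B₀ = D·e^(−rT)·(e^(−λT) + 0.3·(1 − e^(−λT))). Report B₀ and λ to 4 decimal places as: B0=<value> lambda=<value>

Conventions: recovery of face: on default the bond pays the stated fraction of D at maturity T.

Apply the equity-as-call identities (strike 332.3266, horizon 2.4708 years):
d₁ = [ln(V₀/D) + (r + σ²/2)T] / (σ√T)
   = [ln(528.2782/332.3266) + (0.0118 + 0.5·0.4028²)·2.4708] / (0.4028·√2.4708)
   = [0.463505 + 0.229596] / 0.633152 = 1.094683
d₂ = d₁ − σ√T = 1.094683 − 0.633152 = 0.461531
N(d₁) = 0.863172,  N(d₂) = 0.677791,  e^(−rT) = 0.971265
E₀ = V₀·N(d₁) − D·e^(−rT)·N(d₂)
   = 528.2782·0.863172 − 332.3266·0.971265·0.677791 = 237.219482
B₀ = V₀ − E₀ = 528.2782 − 237.219482 = 291.058718
e^(−λT) = (B₀·e^(rT)/D − 0.3)/(1 − 0.3) = (291.0587·1.029585/332.3266 − 0.3)/0.7 = 0.85961728
λ = −ln(0.85961728)/2.4708 = 0.061222

B0=291.0587 lambda=0.0612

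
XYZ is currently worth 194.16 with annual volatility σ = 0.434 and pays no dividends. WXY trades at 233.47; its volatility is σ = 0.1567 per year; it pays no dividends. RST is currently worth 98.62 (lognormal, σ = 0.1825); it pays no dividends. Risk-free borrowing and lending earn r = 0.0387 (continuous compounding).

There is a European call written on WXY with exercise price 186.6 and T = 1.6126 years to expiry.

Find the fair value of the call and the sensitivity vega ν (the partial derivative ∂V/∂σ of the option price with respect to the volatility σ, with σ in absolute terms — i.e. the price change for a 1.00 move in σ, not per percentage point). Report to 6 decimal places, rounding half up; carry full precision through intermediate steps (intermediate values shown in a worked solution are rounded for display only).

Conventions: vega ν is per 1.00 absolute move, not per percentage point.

σ√T = 0.1567·√1.6126 = 0.198990
d₁ = (ln(S/K) + (r+σ²/2)T) / (σ√T) = (ln(233.47/186.6) + (0.0387+0.1567²/2)·1.6126) / 0.198990 = (0.224086 + 0.082206) / 0.198990 = 1.539232
d₂ = d₁ − σ√T = 1.539232 − 0.198990 = 1.340241
e^{−rT} = 0.939500
N(d₁) = 0.938126,  N(d₂) = 0.909917
Call price V = S·N(d₁) − K·e^{−rT}·N(d₂) = 219.024316 − 159.518087 = 59.506229
φ(d₁) = (1/√(2π))·e^{−d₁²/2} = 0.122022
ν = S·φ(d₁)·√T = 36.176922

price = 59.506229
ν = 36.176922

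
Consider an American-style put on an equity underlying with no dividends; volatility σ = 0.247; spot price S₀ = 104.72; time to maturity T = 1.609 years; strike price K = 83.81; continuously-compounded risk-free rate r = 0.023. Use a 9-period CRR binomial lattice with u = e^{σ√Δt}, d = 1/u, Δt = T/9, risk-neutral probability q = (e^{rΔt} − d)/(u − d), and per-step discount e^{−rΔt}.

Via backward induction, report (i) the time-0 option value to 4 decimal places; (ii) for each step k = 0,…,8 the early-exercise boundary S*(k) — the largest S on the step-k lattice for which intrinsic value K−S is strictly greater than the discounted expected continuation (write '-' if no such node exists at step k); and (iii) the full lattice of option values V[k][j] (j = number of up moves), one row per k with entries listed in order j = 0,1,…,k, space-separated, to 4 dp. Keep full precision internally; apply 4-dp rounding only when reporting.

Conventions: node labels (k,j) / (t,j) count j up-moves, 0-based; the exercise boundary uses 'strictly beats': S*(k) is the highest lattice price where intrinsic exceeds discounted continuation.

Δt=0.17878, u=1.11009, d=0.90083, q=0.49361, disc=e^(-rΔt)=0.99590
k=9 terminal: V=max(K-S,0) → 42.9007 33.3978 21.6876 7.2573 0.0000 0.0000 0.0000 0.0000 0.0000 0.0000
k=8: j=0 S=45.4129 intr=38.3971 cont=38.0532 V=38.3971[EX]; j=1 S=55.9618 intr=27.8482 cont=27.5043 V=27.8482[EX]; j=2 S=68.9611 intr=14.8489 cont=14.5050 V=14.8489[EX]; j=3 S=84.9800 intr=0.0000 cont=3.6600 V=3.6600[hold]; j=4 S=104.7200 intr=0.0000 cont=0.0000 V=0.0000[hold]; j=5 S=129.0453 intr=0.0000 cont=0.0000 V=0.0000[hold]; j=6 S=159.0212 intr=0.0000 cont=0.0000 V=0.0000[hold]; j=7 S=195.9601 intr=0.0000 cont=0.0000 V=0.0000[hold]; j=8 S=241.4796 intr=0.0000 cont=0.0000 V=0.0000[hold]  S*(8)=68.9611
k=7: j=0 S=50.4122 intr=33.3978 cont=33.0539 V=33.3978[EX]; j=1 S=62.1224 intr=21.6876 cont=21.3437 V=21.6876[EX]; j=2 S=76.5527 intr=7.2573 cont=9.2877 V=9.2877[hold]; j=3 S=94.3351 intr=0.0000 cont=1.8458 V=1.8458[hold]; j=4 S=116.2481 intr=0.0000 cont=0.0000 V=0.0000[hold]; j=5 S=143.2513 intr=0.0000 cont=0.0000 V=0.0000[hold]; j=6 S=176.5271 intr=0.0000 cont=0.0000 V=0.0000[hold]; j=7 S=217.5324 intr=0.0000 cont=0.0000 V=0.0000[hold]  S*(7)=62.1224
k=6: j=0 S=55.9618 intr=27.8482 cont=27.5043 V=27.8482[EX]; j=1 S=68.9611 intr=14.8489 cont=15.5031 V=15.5031[hold]; j=2 S=84.9800 intr=0.0000 cont=5.5913 V=5.5913[hold]; j=3 S=104.7200 intr=0.0000 cont=0.9309 V=0.9309[hold]; j=4 S=129.0453 intr=0.0000 cont=0.0000 V=0.0000[hold]; j=5 S=159.0212 intr=0.0000 cont=0.0000 V=0.0000[hold]; j=6 S=195.9601 intr=0.0000 cont=0.0000 V=0.0000[hold]  S*(6)=55.9618
k=5: j=0 S=62.1224 intr=21.6876 cont=21.6653 V=21.6876[EX]; j=1 S=76.5527 intr=7.2573 cont=10.5670 V=10.5670[hold]; j=2 S=94.3351 intr=0.0000 cont=3.2774 V=3.2774[hold]; j=3 S=116.2481 intr=0.0000 cont=0.4694 V=0.4694[hold]; j=4 S=143.2513 intr=0.0000 cont=0.0000 V=0.0000[hold]; j=5 S=176.5271 intr=0.0000 cont=0.0000 V=0.0000[hold]  S*(5)=62.1224
k=4: j=0 S=68.9611 intr=14.8489 cont=16.1320 V=16.1320[hold]; j=1 S=84.9800 intr=0.0000 cont=6.9402 V=6.9402[hold]; j=2 S=104.7200 intr=0.0000 cont=1.8836 V=1.8836[hold]; j=3 S=129.0453 intr=0.0000 cont=0.2368 V=0.2368[hold]; j=4 S=159.0212 intr=0.0000 cont=0.0000 V=0.0000[hold]  S*(4)=-
k=3: j=0 S=76.5527 intr=7.2573 cont=11.5473 V=11.5473[hold]; j=1 S=94.3351 intr=0.0000 cont=4.4260 V=4.4260[hold]; j=2 S=116.2481 intr=0.0000 cont=1.0663 V=1.0663[hold]; j=3 S=143.2513 intr=0.0000 cont=0.1194 V=0.1194[hold]  S*(3)=-
k=2: j=0 S=84.9800 intr=0.0000 cont=7.9992 V=7.9992[hold]; j=1 S=104.7200 intr=0.0000 cont=2.7563 V=2.7563[hold]; j=2 S=129.0453 intr=0.0000 cont=0.5965 V=0.5965[hold]  S*(2)=-
k=1: j=0 S=94.3351 intr=0.0000 cont=5.3891 V=5.3891[hold]; j=1 S=116.2481 intr=0.0000 cont=1.6833 V=1.6833[hold]  S*(1)=-
k=0: j=0 S=104.7200 intr=0.0000 cont=3.5453 V=3.5453[hold]  S*(0)=-

price = 3.5453
boundary = - - - - - 62.1224 55.9618 62.1224 68.9611
tree:
3.5453
5.3891 1.6833
7.9992 2.7563 0.5965
11.5473 4.4260 1.0663 0.1194
16.1320 6.9402 1.8836 0.2368 0.0000
21.6876 10.5670 3.2774 0.4694 0.0000 0.0000
27.8482 15.5031 5.5913 0.9309 0.0000 0.0000 0.0000
33.3978 21.6876 9.2877 1.8458 0.0000 0.0000 0.0000 0.0000
38.3971 27.8482 14.8489 3.6600 0.0000 0.0000 0.0000 0.0000 0.0000
42.9007 33.3978 21.6876 7.2573 0.0000 0.0000 0.0000 0.0000 0.0000 0.0000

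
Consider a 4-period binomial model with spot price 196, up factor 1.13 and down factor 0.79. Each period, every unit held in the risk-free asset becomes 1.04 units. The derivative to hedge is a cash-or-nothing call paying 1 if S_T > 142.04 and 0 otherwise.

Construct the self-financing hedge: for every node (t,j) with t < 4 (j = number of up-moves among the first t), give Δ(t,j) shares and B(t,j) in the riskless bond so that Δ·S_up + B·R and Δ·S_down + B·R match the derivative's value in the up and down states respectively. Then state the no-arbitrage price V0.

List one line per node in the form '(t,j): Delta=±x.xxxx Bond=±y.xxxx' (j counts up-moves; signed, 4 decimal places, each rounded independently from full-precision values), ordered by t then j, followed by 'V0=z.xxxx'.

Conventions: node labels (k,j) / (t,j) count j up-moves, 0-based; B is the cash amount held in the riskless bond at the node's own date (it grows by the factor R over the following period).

(0,0): Delta=0.0021 Bond=0.3998
(1,0): Delta=0.0068 Bond=-0.3234
(1,1): Delta=0.0009 Bond=0.6820
(2,0): Delta=0.0170 Bond=-1.5796
(2,1): Delta=0.0043 Bond=0.1112
(2,2): Delta=0.0000 Bond=0.9246
(3,0): Delta=0.0000 Bond=0.0000
(3,1): Delta=0.0213 Bond=-2.2342
(3,2): Delta=0.0000 Bond=0.9615
(3,3): Delta=0.0000 Bond=0.9615
V0=0.8040

Risk-neutral probability p* = (R−d)/(u−d) = (1.04−0.79)/(1.13−0.79) = 0.7353.
At maturity the claim pays: V(4,0)=0.0000, V(4,1)=0.0000, V(4,2)=1.0000, V(4,3)=1.0000, V(4,4)=1.0000
(3,0): S=96.6356. Δ = (V_up−V_dn)/(S_up−S_dn) = (0.0000−0.0000)/(109.1983−76.3422) = 0.0000. V = [p*·0.0000 + (1−p*)·0.0000]/1.04 = 0.0000. B = V − Δ·S = 0.0000.
(3,1): S=138.2257. Δ = (V_up−V_dn)/(S_up−S_dn) = (1.0000−0.0000)/(156.1950−109.1983) = 0.0213. V = [p*·1.0000 + (1−p*)·0.0000]/1.04 = 0.7070. B = V − Δ·S = -2.2342.
(3,2): S=197.7152. Δ = (V_up−V_dn)/(S_up−S_dn) = (1.0000−1.0000)/(223.4182−156.1950) = 0.0000. V = [p*·1.0000 + (1−p*)·1.0000]/1.04 = 0.9615. B = V − Δ·S = 0.9615.
(3,3): S=282.8078. Δ = (V_up−V_dn)/(S_up−S_dn) = (1.0000−1.0000)/(319.5728−223.4182) = 0.0000. V = [p*·1.0000 + (1−p*)·1.0000]/1.04 = 0.9615. B = V − Δ·S = 0.9615.
(2,0): S=122.3236. Δ = (V_up−V_dn)/(S_up−S_dn) = (0.7070−0.0000)/(138.2257−96.6356) = 0.0170. V = [p*·0.7070 + (1−p*)·0.0000]/1.04 = 0.4999. B = V − Δ·S = -1.5796.
(2,1): S=174.9692. Δ = (V_up−V_dn)/(S_up−S_dn) = (0.9615−0.7070)/(197.7152−138.2257) = 0.0043. V = [p*·0.9615 + (1−p*)·0.7070]/1.04 = 0.8598. B = V − Δ·S = 0.1112.
(2,2): S=250.2724. Δ = (V_up−V_dn)/(S_up−S_dn) = (0.9615−0.9615)/(282.8078−197.7152) = 0.0000. V = [p*·0.9615 + (1−p*)·0.9615]/1.04 = 0.9246. B = V − Δ·S = 0.9246.
(1,0): S=154.8400. Δ = (V_up−V_dn)/(S_up−S_dn) = (0.8598−0.4999)/(174.9692−122.3236) = 0.0068. V = [p*·0.8598 + (1−p*)·0.4999]/1.04 = 0.7351. B = V − Δ·S = -0.3234.
(1,1): S=221.4800. Δ = (V_up−V_dn)/(S_up−S_dn) = (0.9246−0.8598)/(250.2724−174.9692) = 0.0009. V = [p*·0.9246 + (1−p*)·0.8598]/1.04 = 0.8725. B = V − Δ·S = 0.6820.
(0,0): S=196.0000. Δ = (V_up−V_dn)/(S_up−S_dn) = (0.8725−0.7351)/(221.4800−154.8400) = 0.0021. V = [p*·0.8725 + (1−p*)·0.7351]/1.04 = 0.8040. B = V − Δ·S = 0.3998.
Check: Δ(0,0)·S0 + B(0,0) = 0.8040 = V0.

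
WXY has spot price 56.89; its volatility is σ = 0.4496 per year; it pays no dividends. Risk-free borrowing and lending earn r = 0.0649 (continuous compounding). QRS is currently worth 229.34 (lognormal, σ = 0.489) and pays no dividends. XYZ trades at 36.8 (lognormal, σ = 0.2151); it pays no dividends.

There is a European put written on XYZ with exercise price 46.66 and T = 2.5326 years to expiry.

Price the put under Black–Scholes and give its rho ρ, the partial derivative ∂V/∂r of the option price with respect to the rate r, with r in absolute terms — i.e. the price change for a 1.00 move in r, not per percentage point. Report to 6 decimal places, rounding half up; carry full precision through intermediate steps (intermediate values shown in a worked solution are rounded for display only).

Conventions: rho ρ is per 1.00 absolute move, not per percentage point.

price = 6.700888
ρ = -65.137887

σ√T = 0.2151·√2.5326 = 0.342313
d₁ = (ln(S/K) + (r+σ²/2)T) / (σ√T) = (ln(36.8/46.66) + (0.0649+0.2151²/2)·2.5326) / 0.342313 = (-0.237389 + 0.222955) / 0.342313 = -0.042168
d₂ = d₁ − σ√T = -0.042168 − 0.342313 = -0.384481
e^{−rT} = 0.848432
N(−d₁) = 0.516817,  N(−d₂) = 0.649689
Put price V = K·e^{−rT}·N(−d₂) − S·N(−d₁) = 25.719769 − 19.018881 = 6.700888
ρ = −K·T·e^{−rT}·N(−d₂) = -65.137887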